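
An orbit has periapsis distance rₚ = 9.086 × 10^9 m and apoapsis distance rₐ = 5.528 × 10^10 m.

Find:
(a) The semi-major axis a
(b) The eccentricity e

(a) a = (rₚ + rₐ) / 2 = (9.086e+09 + 5.528e+10) / 2 ≈ 3.218e+10 m = 3.218 × 10^10 m.
(b) e = (rₐ − rₚ) / (rₐ + rₚ) = (5.528e+10 − 9.086e+09) / (5.528e+10 + 9.086e+09) ≈ 0.7177.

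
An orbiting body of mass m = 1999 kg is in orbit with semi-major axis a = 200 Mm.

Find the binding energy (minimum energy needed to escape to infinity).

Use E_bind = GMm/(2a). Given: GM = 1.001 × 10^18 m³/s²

Convert to SI: a = 200 Mm = 2e+08 m.
Total orbital energy is E = −GMm/(2a); binding energy is E_bind = −E = GMm/(2a).
E_bind = 1.001e+18 · 1999 / (2 · 2e+08) J ≈ 5.002e+12 J = 5.002 TJ.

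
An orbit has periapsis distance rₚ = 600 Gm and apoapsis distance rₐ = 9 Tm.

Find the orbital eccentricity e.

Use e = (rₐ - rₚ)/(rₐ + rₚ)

Convert to SI: rₚ = 600 Gm = 6e+11 m; rₐ = 9 Tm = 9e+12 m.
e = (rₐ − rₚ) / (rₐ + rₚ).
e = (9e+12 − 6e+11) / (9e+12 + 6e+11) = 8.4e+12 / 9.6e+12 ≈ 0.875.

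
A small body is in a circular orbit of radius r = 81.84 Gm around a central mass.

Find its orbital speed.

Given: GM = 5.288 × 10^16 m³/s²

Convert to SI: r = 81.84 Gm = 8.184e+10 m.
For a circular orbit, gravity supplies the centripetal force, so v = √(GM / r).
v = √(5.288e+16 / 8.184e+10) m/s ≈ 803.8 m/s = 803.8 m/s.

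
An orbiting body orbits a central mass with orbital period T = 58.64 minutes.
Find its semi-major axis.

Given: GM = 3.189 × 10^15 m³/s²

Convert to SI: T = 58.64 minutes = 3518.4 s.
Invert Kepler's third law: a = (GM · T² / (4π²))^(1/3).
Substituting T = 3518.4 s and GM = 3.189e+15 m³/s²:
a = (3.189e+15 · (3518.4)² / (4π²))^(1/3) m
a ≈ 1e+07 m = 10 Mm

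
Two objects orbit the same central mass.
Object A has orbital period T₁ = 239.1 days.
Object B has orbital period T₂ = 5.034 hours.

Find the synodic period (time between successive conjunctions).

Convert to SI: T₁ = 239.1 days = 2.06582e+07 s; T₂ = 5.034 hours = 18122.4 s.
T_syn = |T₁ · T₂ / (T₁ − T₂)|.
T_syn = |2.06582e+07 · 18122.4 / (2.06582e+07 − 18122.4)| s ≈ 1.814e+04 s = 5.038 hours.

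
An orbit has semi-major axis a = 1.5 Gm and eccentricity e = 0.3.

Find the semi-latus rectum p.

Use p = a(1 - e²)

Convert to SI: a = 1.5 Gm = 1.5e+09 m.
p = a (1 − e²).
p = 1.5e+09 · (1 − (0.3)²) = 1.5e+09 · 0.91 ≈ 1.365e+09 m = 1.365 Gm.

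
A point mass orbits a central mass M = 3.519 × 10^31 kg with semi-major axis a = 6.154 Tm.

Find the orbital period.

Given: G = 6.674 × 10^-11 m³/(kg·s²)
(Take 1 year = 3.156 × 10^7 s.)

Convert to SI: a = 6.154 Tm = 6.154e+12 m.
GM = G · M = 6.674e-11 · 3.519e+31 = 2.34858e+21 m³/s².
Kepler's third law: T = 2π √(a³ / GM).
Substituting a = 6.154e+12 m and GM = 2.34858e+21 m³/s²:
T = 2π √((6.154e+12)³ / 2.34858e+21) s
T ≈ 1.979e+09 s = 62.72 years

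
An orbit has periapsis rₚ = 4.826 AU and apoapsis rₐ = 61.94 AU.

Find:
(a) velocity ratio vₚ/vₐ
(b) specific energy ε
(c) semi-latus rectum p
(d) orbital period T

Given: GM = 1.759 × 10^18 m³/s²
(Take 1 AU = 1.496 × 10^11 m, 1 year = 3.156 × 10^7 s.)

Convert to SI: rₚ = 4.826 AU = 7.2197e+11 m; rₐ = 61.94 AU = 9.26622e+12 m.
(a) Conservation of angular momentum (rₚvₚ = rₐvₐ) gives vₚ/vₐ = rₐ/rₚ = 9.26622e+12/7.2197e+11 ≈ 12.83
(b) With a = (rₚ + rₐ)/2 = 4.9941e+12 m, ε = −GM/(2a) = −1.759e+18/(2 · 4.9941e+12) J/kg ≈ -1.761e+05 J/kg
(c) From a = (rₚ + rₐ)/2 = 4.9941e+12 m and e = (rₐ − rₚ)/(rₐ + rₚ) = 0.855435, p = a(1 − e²) = 4.9941e+12 · (1 − (0.855435)²) ≈ 1.34e+12 m
(d) With a = (rₚ + rₐ)/2 = 4.9941e+12 m, T = 2π √(a³/GM) = 2π √((4.9941e+12)³/1.759e+18) s ≈ 5.287e+10 s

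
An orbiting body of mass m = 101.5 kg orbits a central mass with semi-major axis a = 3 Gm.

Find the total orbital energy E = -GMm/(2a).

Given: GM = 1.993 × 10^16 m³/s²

Convert to SI: a = 3 Gm = 3e+09 m.
E = −GMm / (2a).
E = −1.993e+16 · 101.5 / (2 · 3e+09) J ≈ -3.371e+08 J = -337.1 MJ.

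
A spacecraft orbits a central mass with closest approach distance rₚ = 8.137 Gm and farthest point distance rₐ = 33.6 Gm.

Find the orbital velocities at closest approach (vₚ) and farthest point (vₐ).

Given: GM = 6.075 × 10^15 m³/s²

Convert to SI: rₚ = 8.137 Gm = 8.137e+09 m; rₐ = 33.6 Gm = 3.36e+10 m.
Use the vis-viva equation v² = GM(2/r − 1/a) with a = (rₚ + rₐ)/2 = (8.137e+09 + 3.36e+10)/2 = 2.08685e+10 m.
vₚ = √(GM · (2/rₚ − 1/a)) = √(6.075e+15 · (2/8.137e+09 − 1/2.08685e+10)) m/s ≈ 1096 m/s = 1.096 km/s.
vₐ = √(GM · (2/rₐ − 1/a)) = √(6.075e+15 · (2/3.36e+10 − 1/2.08685e+10)) m/s ≈ 265.5 m/s = 265.5 m/s.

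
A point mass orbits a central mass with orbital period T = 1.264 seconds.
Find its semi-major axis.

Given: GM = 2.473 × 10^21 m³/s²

Invert Kepler's third law: a = (GM · T² / (4π²))^(1/3).
Substituting T = 1.264 s and GM = 2.473e+21 m³/s²:
a = (2.473e+21 · (1.264)² / (4π²))^(1/3) m
a ≈ 4.643e+06 m = 4.643 Mm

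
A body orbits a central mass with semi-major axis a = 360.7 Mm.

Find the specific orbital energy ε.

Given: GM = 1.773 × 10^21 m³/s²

Convert to SI: a = 360.7 Mm = 3.607e+08 m.
ε = −GM / (2a).
ε = −1.773e+21 / (2 · 3.607e+08) J/kg ≈ -2.458e+12 J/kg = -2458 GJ/kg.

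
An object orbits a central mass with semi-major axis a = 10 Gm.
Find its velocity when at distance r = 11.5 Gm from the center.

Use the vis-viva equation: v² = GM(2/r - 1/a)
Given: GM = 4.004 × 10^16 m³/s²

Convert to SI: a = 10 Gm = 1e+10 m; r = 11.5 Gm = 1.15e+10 m.
Vis-viva: v = √(GM · (2/r − 1/a)).
2/r − 1/a = 2/1.15e+10 − 1/1e+10 = 7.3913e-11 m⁻¹.
v = √(4.004e+16 · 7.3913e-11) m/s ≈ 1720 m/s = 1.72 km/s.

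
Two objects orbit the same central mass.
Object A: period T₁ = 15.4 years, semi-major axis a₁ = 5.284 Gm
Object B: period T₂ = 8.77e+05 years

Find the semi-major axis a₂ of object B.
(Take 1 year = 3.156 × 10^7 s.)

Convert to SI: T₁ = 15.4 years = 4.86024e+08 s; a₁ = 5.284 Gm = 5.284e+09 m; T₂ = 8.77e+05 years = 2.76781e+13 s.
Kepler's third law: (T₁/T₂)² = (a₁/a₂)³ ⇒ a₂ = a₁ · (T₂/T₁)^(2/3).
T₂/T₁ = 2.76781e+13 / 4.86024e+08 = 56948.1.
a₂ = 5.284e+09 · (56948.1)^(2/3) m ≈ 7.821e+12 m = 7.821 Tm.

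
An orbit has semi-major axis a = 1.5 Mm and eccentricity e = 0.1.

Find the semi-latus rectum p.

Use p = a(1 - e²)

Convert to SI: a = 1.5 Mm = 1.5e+06 m.
p = a (1 − e²).
p = 1.5e+06 · (1 − (0.1)²) = 1.5e+06 · 0.99 ≈ 1.485e+06 m = 1.485 Mm.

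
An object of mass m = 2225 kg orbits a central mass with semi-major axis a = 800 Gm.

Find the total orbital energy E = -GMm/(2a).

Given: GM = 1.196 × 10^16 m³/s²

Convert to SI: a = 800 Gm = 8e+11 m.
E = −GMm / (2a).
E = −1.196e+16 · 2225 / (2 · 8e+11) J ≈ -1.663e+07 J = -16.63 MJ.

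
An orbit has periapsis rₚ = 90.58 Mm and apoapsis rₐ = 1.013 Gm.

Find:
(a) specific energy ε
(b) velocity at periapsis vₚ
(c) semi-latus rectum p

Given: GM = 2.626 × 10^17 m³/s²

Convert to SI: rₚ = 90.58 Mm = 9.058e+07 m; rₐ = 1.013 Gm = 1.013e+09 m.
(a) With a = (rₚ + rₐ)/2 = 5.5179e+08 m, ε = −GM/(2a) = −2.626e+17/(2 · 5.5179e+08) J/kg ≈ -2.38e+08 J/kg
(b) With a = (rₚ + rₐ)/2 = 5.5179e+08 m, vₚ = √(GM (2/rₚ − 1/a)) = √(2.626e+17 · (2/9.058e+07 − 1/5.5179e+08)) m/s ≈ 7.295e+04 m/s
(c) From a = (rₚ + rₐ)/2 = 5.5179e+08 m and e = (rₐ − rₚ)/(rₐ + rₚ) = 0.835843, p = a(1 − e²) = 5.5179e+08 · (1 − (0.835843)²) ≈ 1.663e+08 m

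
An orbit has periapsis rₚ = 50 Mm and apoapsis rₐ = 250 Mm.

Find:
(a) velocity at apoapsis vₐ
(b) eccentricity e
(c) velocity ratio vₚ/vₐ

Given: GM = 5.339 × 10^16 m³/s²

Convert to SI: rₚ = 50 Mm = 5e+07 m; rₐ = 250 Mm = 2.5e+08 m.
(a) With a = (rₚ + rₐ)/2 = 1.5e+08 m, vₐ = √(GM (2/rₐ − 1/a)) = √(5.339e+16 · (2/2.5e+08 − 1/1.5e+08)) m/s ≈ 8437 m/s
(b) e = (rₐ − rₚ)/(rₐ + rₚ) = (2.5e+08 − 5e+07)/(2.5e+08 + 5e+07) ≈ 0.6667
(c) Conservation of angular momentum (rₚvₚ = rₐvₐ) gives vₚ/vₐ = rₐ/rₚ = 2.5e+08/5e+07 ≈ 5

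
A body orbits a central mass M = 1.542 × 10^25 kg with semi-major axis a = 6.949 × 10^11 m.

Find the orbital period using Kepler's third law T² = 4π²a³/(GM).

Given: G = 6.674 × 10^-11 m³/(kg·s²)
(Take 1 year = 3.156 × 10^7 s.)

GM = G · M = 6.674e-11 · 1.542e+25 = 1.02913e+15 m³/s².
Kepler's third law: T = 2π √(a³ / GM).
Substituting a = 6.949e+11 m and GM = 1.02913e+15 m³/s²:
T = 2π √((6.949e+11)³ / 1.02913e+15) s
T ≈ 1.135e+11 s = 3595 years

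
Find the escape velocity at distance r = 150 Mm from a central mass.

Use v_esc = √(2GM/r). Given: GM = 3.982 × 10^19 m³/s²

Convert to SI: r = 150 Mm = 1.5e+08 m.
Escape velocity comes from setting total energy to zero: ½v² − GM/r = 0 ⇒ v_esc = √(2GM / r).
v_esc = √(2 · 3.982e+19 / 1.5e+08) m/s ≈ 7.287e+05 m/s = 728.7 km/s.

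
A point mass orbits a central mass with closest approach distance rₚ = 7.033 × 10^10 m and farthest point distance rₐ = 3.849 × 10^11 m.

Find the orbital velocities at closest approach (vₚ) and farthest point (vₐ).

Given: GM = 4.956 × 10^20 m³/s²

Use the vis-viva equation v² = GM(2/r − 1/a) with a = (rₚ + rₐ)/2 = (7.033e+10 + 3.849e+11)/2 = 2.27615e+11 m.
vₚ = √(GM · (2/rₚ − 1/a)) = √(4.956e+20 · (2/7.033e+10 − 1/2.27615e+11)) m/s ≈ 1.092e+05 m/s = 109.2 km/s.
vₐ = √(GM · (2/rₐ − 1/a)) = √(4.956e+20 · (2/3.849e+11 − 1/2.27615e+11)) m/s ≈ 1.995e+04 m/s = 19.95 km/s.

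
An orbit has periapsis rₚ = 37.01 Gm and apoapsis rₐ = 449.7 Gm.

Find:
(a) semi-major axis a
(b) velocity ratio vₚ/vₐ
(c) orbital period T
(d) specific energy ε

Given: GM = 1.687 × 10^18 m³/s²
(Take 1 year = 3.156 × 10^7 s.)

Convert to SI: rₚ = 37.01 Gm = 3.701e+10 m; rₐ = 449.7 Gm = 4.497e+11 m.
(a) a = (rₚ + rₐ)/2 = (3.701e+10 + 4.497e+11)/2 ≈ 2.434e+11 m
(b) Conservation of angular momentum (rₚvₚ = rₐvₐ) gives vₚ/vₐ = rₐ/rₚ = 4.497e+11/3.701e+10 ≈ 12.15
(c) With a = (rₚ + rₐ)/2 = 2.43355e+11 m, T = 2π √(a³/GM) = 2π √((2.43355e+11)³/1.687e+18) s ≈ 5.807e+08 s
(d) With a = (rₚ + rₐ)/2 = 2.43355e+11 m, ε = −GM/(2a) = −1.687e+18/(2 · 2.43355e+11) J/kg ≈ -3.466e+06 J/kg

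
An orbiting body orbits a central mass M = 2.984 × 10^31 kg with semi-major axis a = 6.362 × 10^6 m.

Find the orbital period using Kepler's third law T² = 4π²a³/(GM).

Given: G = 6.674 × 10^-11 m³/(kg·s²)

GM = G · M = 6.674e-11 · 2.984e+31 = 1.99152e+21 m³/s².
Kepler's third law: T = 2π √(a³ / GM).
Substituting a = 6.362e+06 m and GM = 1.99152e+21 m³/s²:
T = 2π √((6.362e+06)³ / 1.99152e+21) s
T ≈ 2.259 s = 2.259 seconds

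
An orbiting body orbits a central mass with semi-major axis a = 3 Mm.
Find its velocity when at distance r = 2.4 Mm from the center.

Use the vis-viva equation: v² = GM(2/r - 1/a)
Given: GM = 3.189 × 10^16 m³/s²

Convert to SI: a = 3 Mm = 3e+06 m; r = 2.4 Mm = 2.4e+06 m.
Vis-viva: v = √(GM · (2/r − 1/a)).
2/r − 1/a = 2/2.4e+06 − 1/3e+06 = 5e-07 m⁻¹.
v = √(3.189e+16 · 5e-07) m/s ≈ 1.263e+05 m/s = 126.3 km/s.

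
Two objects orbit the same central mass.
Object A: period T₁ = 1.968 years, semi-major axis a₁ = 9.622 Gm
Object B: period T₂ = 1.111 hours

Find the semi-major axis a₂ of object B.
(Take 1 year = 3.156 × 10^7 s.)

Convert to SI: T₁ = 1.968 years = 6.21101e+07 s; a₁ = 9.622 Gm = 9.622e+09 m; T₂ = 1.111 hours = 3999.6 s.
Kepler's third law: (T₁/T₂)² = (a₁/a₂)³ ⇒ a₂ = a₁ · (T₂/T₁)^(2/3).
T₂/T₁ = 3999.6 / 6.21101e+07 = 6.43953e-05.
a₂ = 9.622e+09 · (6.43953e-05)^(2/3) m ≈ 1.546e+07 m = 15.46 Mm.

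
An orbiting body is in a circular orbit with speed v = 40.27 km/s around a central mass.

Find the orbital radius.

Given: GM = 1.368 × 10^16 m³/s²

Convert to SI: v = 40.27 km/s = 40270 m/s.
For a circular orbit, v² = GM / r, so r = GM / v².
r = 1.368e+16 / (40270)² m ≈ 8.436e+06 m = 8.436 Mm.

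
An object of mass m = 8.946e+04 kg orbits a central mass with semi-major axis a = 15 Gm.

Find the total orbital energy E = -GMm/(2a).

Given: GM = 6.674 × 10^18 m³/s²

Convert to SI: a = 15 Gm = 1.5e+10 m.
E = −GMm / (2a).
E = −6.674e+18 · 8.946e+04 / (2 · 1.5e+10) J ≈ -1.99e+13 J = -19.9 TJ.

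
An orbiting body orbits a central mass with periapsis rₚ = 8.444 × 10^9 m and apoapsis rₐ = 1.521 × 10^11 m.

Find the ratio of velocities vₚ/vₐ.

Conservation of angular momentum gives rₚvₚ = rₐvₐ, so vₚ/vₐ = rₐ/rₚ.
vₚ/vₐ = 1.521e+11 / 8.444e+09 ≈ 18.01.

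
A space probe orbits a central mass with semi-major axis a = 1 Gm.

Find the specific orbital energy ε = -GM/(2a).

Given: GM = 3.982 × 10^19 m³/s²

Convert to SI: a = 1 Gm = 1e+09 m.
ε = −GM / (2a).
ε = −3.982e+19 / (2 · 1e+09) J/kg ≈ -1.991e+10 J/kg = -19.91 GJ/kg.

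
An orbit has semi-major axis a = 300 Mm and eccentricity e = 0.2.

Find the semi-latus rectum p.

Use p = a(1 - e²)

Convert to SI: a = 300 Mm = 3e+08 m.
p = a (1 − e²).
p = 3e+08 · (1 − (0.2)²) = 3e+08 · 0.96 ≈ 2.88e+08 m = 288 Mm.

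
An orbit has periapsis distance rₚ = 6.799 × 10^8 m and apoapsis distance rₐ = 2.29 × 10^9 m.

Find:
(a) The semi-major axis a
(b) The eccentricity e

(a) a = (rₚ + rₐ) / 2 = (6.799e+08 + 2.29e+09) / 2 ≈ 1.485e+09 m = 1.485 × 10^9 m.
(b) e = (rₐ − rₚ) / (rₐ + rₚ) = (2.29e+09 − 6.799e+08) / (2.29e+09 + 6.799e+08) ≈ 0.5421.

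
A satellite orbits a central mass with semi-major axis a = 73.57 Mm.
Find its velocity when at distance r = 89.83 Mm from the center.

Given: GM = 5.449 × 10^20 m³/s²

Convert to SI: a = 73.57 Mm = 7.357e+07 m; r = 89.83 Mm = 8.983e+07 m.
Vis-viva: v = √(GM · (2/r − 1/a)).
2/r − 1/a = 2/8.983e+07 − 1/7.357e+07 = 8.67178e-09 m⁻¹.
v = √(5.449e+20 · 8.67178e-09) m/s ≈ 2.174e+06 m/s = 2174 km/s.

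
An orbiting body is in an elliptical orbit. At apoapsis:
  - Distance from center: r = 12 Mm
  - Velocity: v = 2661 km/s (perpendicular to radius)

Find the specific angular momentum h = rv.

Convert to SI: r = 12 Mm = 1.2e+07 m; v = 2661 km/s = 2.661e+06 m/s.
With v perpendicular to r, h = r · v.
h = 1.2e+07 · 2.661e+06 m²/s ≈ 3.193e+13 m²/s.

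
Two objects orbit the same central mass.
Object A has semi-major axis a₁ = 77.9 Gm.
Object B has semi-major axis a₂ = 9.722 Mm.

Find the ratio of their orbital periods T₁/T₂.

Convert to SI: a₁ = 77.9 Gm = 7.79e+10 m; a₂ = 9.722 Mm = 9.722e+06 m.
From Kepler's third law, (T₁/T₂)² = (a₁/a₂)³, so T₁/T₂ = (a₁/a₂)^(3/2).
a₁/a₂ = 7.79e+10 / 9.722e+06 = 8012.75.
T₁/T₂ = (8012.75)^(3/2) ≈ 7.173e+05.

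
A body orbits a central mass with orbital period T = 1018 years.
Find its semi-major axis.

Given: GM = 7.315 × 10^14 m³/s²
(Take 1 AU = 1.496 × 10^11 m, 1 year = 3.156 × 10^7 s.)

Convert to SI: T = 1018 years = 3.21281e+10 s.
Invert Kepler's third law: a = (GM · T² / (4π²))^(1/3).
Substituting T = 3.21281e+10 s and GM = 7.315e+14 m³/s²:
a = (7.315e+14 · (3.21281e+10)² / (4π²))^(1/3) m
a ≈ 2.674e+11 m = 1.788 AU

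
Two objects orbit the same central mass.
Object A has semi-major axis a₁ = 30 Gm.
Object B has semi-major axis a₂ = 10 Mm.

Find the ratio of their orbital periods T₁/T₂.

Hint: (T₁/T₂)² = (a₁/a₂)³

Convert to SI: a₁ = 30 Gm = 3e+10 m; a₂ = 10 Mm = 1e+07 m.
From Kepler's third law, (T₁/T₂)² = (a₁/a₂)³, so T₁/T₂ = (a₁/a₂)^(3/2).
a₁/a₂ = 3e+10 / 1e+07 = 3000.
T₁/T₂ = (3000)^(3/2) ≈ 1.643e+05.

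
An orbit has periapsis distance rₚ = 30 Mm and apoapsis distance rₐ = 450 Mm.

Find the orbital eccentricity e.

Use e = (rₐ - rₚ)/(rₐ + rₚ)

Convert to SI: rₚ = 30 Mm = 3e+07 m; rₐ = 450 Mm = 4.5e+08 m.
e = (rₐ − rₚ) / (rₐ + rₚ).
e = (4.5e+08 − 3e+07) / (4.5e+08 + 3e+07) = 4.2e+08 / 4.8e+08 ≈ 0.875.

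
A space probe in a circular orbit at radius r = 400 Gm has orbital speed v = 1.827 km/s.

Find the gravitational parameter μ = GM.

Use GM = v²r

Convert to SI: r = 400 Gm = 4e+11 m; v = 1.827 km/s = 1827 m/s.
For a circular orbit v² = GM/r, so GM = v² · r.
GM = (1827)² · 4e+11 m³/s² ≈ 1.335e+18 m³/s² = 1.335 × 10^18 m³/s².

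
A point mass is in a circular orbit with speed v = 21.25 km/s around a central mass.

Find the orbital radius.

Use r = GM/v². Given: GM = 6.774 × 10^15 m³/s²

Convert to SI: v = 21.25 km/s = 21250 m/s.
For a circular orbit, v² = GM / r, so r = GM / v².
r = 6.774e+15 / (21250)² m ≈ 1.5e+07 m = 15 Mm.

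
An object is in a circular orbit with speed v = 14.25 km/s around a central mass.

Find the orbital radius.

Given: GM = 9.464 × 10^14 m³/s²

Convert to SI: v = 14.25 km/s = 14250 m/s.
For a circular orbit, v² = GM / r, so r = GM / v².
r = 9.464e+14 / (14250)² m ≈ 4.661e+06 m = 4.661 Mm.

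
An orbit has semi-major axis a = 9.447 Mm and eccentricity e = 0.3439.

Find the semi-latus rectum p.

Convert to SI: a = 9.447 Mm = 9.447e+06 m.
p = a (1 − e²).
p = 9.447e+06 · (1 − (0.3439)²) = 9.447e+06 · 0.881733 ≈ 8.33e+06 m = 8.33 Mm.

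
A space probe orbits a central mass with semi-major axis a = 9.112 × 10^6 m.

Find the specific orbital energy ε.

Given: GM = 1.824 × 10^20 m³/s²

ε = −GM / (2a).
ε = −1.824e+20 / (2 · 9.112e+06) J/kg ≈ -1.001e+13 J/kg = -1.001e+04 GJ/kg.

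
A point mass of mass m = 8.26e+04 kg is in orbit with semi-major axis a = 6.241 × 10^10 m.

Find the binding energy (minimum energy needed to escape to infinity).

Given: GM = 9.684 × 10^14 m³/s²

Total orbital energy is E = −GMm/(2a); binding energy is E_bind = −E = GMm/(2a).
E_bind = 9.684e+14 · 8.26e+04 / (2 · 6.241e+10) J ≈ 6.408e+08 J = 640.8 MJ.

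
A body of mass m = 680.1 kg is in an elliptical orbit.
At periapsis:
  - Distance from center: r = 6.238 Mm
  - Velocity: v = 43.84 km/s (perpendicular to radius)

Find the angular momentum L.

Convert to SI: r = 6.238 Mm = 6.238e+06 m; v = 43.84 km/s = 43840 m/s.
Since v is perpendicular to r, L = m · v · r.
L = 680.1 · 43840 · 6.238e+06 kg·m²/s ≈ 1.86e+14 kg·m²/s.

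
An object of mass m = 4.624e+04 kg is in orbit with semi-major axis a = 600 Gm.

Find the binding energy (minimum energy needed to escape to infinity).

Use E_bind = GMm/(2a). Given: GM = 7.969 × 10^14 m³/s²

Convert to SI: a = 600 Gm = 6e+11 m.
Total orbital energy is E = −GMm/(2a); binding energy is E_bind = −E = GMm/(2a).
E_bind = 7.969e+14 · 4.624e+04 / (2 · 6e+11) J ≈ 3.071e+07 J = 30.71 MJ.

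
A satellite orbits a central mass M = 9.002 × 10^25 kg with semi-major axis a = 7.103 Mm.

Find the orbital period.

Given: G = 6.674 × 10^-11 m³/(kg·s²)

Convert to SI: a = 7.103 Mm = 7.103e+06 m.
GM = G · M = 6.674e-11 · 9.002e+25 = 6.00793e+15 m³/s².
Kepler's third law: T = 2π √(a³ / GM).
Substituting a = 7.103e+06 m and GM = 6.00793e+15 m³/s²:
T = 2π √((7.103e+06)³ / 6.00793e+15) s
T ≈ 1535 s = 25.58 minutes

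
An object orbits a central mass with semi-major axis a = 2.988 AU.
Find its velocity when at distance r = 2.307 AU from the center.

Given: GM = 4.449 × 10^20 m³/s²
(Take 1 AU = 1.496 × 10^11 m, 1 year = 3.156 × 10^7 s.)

Convert to SI: a = 2.988 AU = 4.47005e+11 m; r = 2.307 AU = 3.45127e+11 m.
Vis-viva: v = √(GM · (2/r − 1/a)).
2/r − 1/a = 2/3.45127e+11 − 1/4.47005e+11 = 3.55785e-12 m⁻¹.
v = √(4.449e+20 · 3.55785e-12) m/s ≈ 3.979e+04 m/s = 8.393 AU/year.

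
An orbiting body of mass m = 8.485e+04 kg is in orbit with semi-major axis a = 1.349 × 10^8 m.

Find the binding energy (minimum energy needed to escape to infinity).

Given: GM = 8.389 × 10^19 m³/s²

Total orbital energy is E = −GMm/(2a); binding energy is E_bind = −E = GMm/(2a).
E_bind = 8.389e+19 · 8.485e+04 / (2 · 1.349e+08) J ≈ 2.638e+16 J = 26.38 PJ.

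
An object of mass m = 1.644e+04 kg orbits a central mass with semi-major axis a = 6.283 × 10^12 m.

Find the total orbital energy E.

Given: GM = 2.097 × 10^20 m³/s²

E = −GMm / (2a).
E = −2.097e+20 · 1.644e+04 / (2 · 6.283e+12) J ≈ -2.743e+11 J = -274.3 GJ.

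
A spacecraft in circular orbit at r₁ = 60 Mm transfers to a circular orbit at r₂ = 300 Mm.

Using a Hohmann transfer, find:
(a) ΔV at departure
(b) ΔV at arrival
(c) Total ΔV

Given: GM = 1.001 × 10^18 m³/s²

Convert to SI: r₁ = 60 Mm = 6e+07 m; r₂ = 300 Mm = 3e+08 m.
Transfer semi-major axis: a_t = (r₁ + r₂)/2 = (6e+07 + 3e+08)/2 = 1.8e+08 m.
Circular speeds: v₁ = √(GM/r₁) = 129164 m/s, v₂ = √(GM/r₂) = 57763.9 m/s.
Transfer speeds (vis-viva v² = GM(2/r − 1/a_t)): v₁ᵗ = 166750 m/s, v₂ᵗ = 33350 m/s.
(a) ΔV₁ = |v₁ᵗ − v₁| ≈ 3.759e+04 m/s = 37.59 km/s.
(b) ΔV₂ = |v₂ − v₂ᵗ| ≈ 2.441e+04 m/s = 24.41 km/s.
(c) ΔV_total = ΔV₁ + ΔV₂ ≈ 6.2e+04 m/s = 62 km/s.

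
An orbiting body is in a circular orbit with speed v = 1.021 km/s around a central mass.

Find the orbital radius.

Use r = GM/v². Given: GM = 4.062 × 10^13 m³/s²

Convert to SI: v = 1.021 km/s = 1021 m/s.
For a circular orbit, v² = GM / r, so r = GM / v².
r = 4.062e+13 / (1021)² m ≈ 3.897e+07 m = 3.897 × 10^7 m.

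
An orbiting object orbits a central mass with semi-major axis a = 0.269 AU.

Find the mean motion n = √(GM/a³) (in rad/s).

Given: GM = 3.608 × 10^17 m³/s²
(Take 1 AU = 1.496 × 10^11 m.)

Convert to SI: a = 0.269 AU = 4.02424e+10 m.
n = √(GM / a³).
n = √(3.608e+17 / (4.02424e+10)³) rad/s ≈ 7.441e-08 rad/s.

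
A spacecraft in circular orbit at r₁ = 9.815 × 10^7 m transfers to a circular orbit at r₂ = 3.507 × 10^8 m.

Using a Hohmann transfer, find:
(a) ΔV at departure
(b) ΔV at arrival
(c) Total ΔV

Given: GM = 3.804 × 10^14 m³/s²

Transfer semi-major axis: a_t = (r₁ + r₂)/2 = (9.815e+07 + 3.507e+08)/2 = 2.24425e+08 m.
Circular speeds: v₁ = √(GM/r₁) = 1968.68 m/s, v₂ = √(GM/r₂) = 1041.48 m/s.
Transfer speeds (vis-viva v² = GM(2/r − 1/a_t)): v₁ᵗ = 2460.98 m/s, v₂ᵗ = 688.75 m/s.
(a) ΔV₁ = |v₁ᵗ − v₁| ≈ 492.3 m/s = 492.3 m/s.
(b) ΔV₂ = |v₂ − v₂ᵗ| ≈ 352.7 m/s = 352.7 m/s.
(c) ΔV_total = ΔV₁ + ΔV₂ ≈ 845 m/s = 845 m/s.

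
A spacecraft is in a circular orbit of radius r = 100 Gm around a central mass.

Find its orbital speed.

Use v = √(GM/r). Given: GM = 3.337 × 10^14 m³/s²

Convert to SI: r = 100 Gm = 1e+11 m.
For a circular orbit, gravity supplies the centripetal force, so v = √(GM / r).
v = √(3.337e+14 / 1e+11) m/s ≈ 57.77 m/s = 57.77 m/s.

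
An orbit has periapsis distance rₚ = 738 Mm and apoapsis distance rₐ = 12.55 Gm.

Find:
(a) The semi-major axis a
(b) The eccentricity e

Convert to SI: rₚ = 738 Mm = 7.38e+08 m; rₐ = 12.55 Gm = 1.255e+10 m.
(a) a = (rₚ + rₐ) / 2 = (7.38e+08 + 1.255e+10) / 2 ≈ 6.644e+09 m = 6.644 Gm.
(b) e = (rₐ − rₚ) / (rₐ + rₚ) = (1.255e+10 − 7.38e+08) / (1.255e+10 + 7.38e+08) ≈ 0.8889.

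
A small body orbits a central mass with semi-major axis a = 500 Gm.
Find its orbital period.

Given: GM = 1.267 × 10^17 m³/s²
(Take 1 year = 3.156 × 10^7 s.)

Convert to SI: a = 500 Gm = 5e+11 m.
Kepler's third law: T = 2π √(a³ / GM).
Substituting a = 5e+11 m and GM = 1.267e+17 m³/s²:
T = 2π √((5e+11)³ / 1.267e+17) s
T ≈ 6.241e+09 s = 197.7 years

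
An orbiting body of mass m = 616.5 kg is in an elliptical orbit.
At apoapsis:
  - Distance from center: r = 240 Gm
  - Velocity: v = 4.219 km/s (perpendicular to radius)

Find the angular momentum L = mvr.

Convert to SI: r = 240 Gm = 2.4e+11 m; v = 4.219 km/s = 4219 m/s.
Since v is perpendicular to r, L = m · v · r.
L = 616.5 · 4219 · 2.4e+11 kg·m²/s ≈ 6.242e+17 kg·m²/s.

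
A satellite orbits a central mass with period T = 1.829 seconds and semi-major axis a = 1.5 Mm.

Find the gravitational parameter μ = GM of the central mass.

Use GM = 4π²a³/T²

Convert to SI: a = 1.5 Mm = 1.5e+06 m.
GM = 4π² · a³ / T².
GM = 4π² · (1.5e+06)³ / (1.829)² m³/s² ≈ 3.983e+19 m³/s² = 3.983 × 10^19 m³/s².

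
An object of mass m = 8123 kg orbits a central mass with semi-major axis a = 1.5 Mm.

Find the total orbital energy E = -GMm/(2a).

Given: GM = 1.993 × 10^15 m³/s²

Convert to SI: a = 1.5 Mm = 1.5e+06 m.
E = −GMm / (2a).
E = −1.993e+15 · 8123 / (2 · 1.5e+06) J ≈ -5.396e+12 J = -5.396 TJ.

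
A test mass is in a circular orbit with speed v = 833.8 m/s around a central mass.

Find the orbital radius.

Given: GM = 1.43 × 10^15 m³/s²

For a circular orbit, v² = GM / r, so r = GM / v².
r = 1.43e+15 / (833.8)² m ≈ 2.057e+09 m = 2.057 × 10^9 m.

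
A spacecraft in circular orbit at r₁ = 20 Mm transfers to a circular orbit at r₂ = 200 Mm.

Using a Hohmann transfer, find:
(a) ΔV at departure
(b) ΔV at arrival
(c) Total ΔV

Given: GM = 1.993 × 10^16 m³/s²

Convert to SI: r₁ = 20 Mm = 2e+07 m; r₂ = 200 Mm = 2e+08 m.
Transfer semi-major axis: a_t = (r₁ + r₂)/2 = (2e+07 + 2e+08)/2 = 1.1e+08 m.
Circular speeds: v₁ = √(GM/r₁) = 31567.4 m/s, v₂ = √(GM/r₂) = 9982.48 m/s.
Transfer speeds (vis-viva v² = GM(2/r − 1/a_t)): v₁ᵗ = 42565.5 m/s, v₂ᵗ = 4256.55 m/s.
(a) ΔV₁ = |v₁ᵗ − v₁| ≈ 1.1e+04 m/s = 11 km/s.
(b) ΔV₂ = |v₂ − v₂ᵗ| ≈ 5726 m/s = 5.726 km/s.
(c) ΔV_total = ΔV₁ + ΔV₂ ≈ 1.672e+04 m/s = 16.72 km/s.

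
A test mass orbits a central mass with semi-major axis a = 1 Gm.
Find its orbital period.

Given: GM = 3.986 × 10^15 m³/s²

Convert to SI: a = 1 Gm = 1e+09 m.
Kepler's third law: T = 2π √(a³ / GM).
Substituting a = 1e+09 m and GM = 3.986e+15 m³/s²:
T = 2π √((1e+09)³ / 3.986e+15) s
T ≈ 3.147e+06 s = 36.42 days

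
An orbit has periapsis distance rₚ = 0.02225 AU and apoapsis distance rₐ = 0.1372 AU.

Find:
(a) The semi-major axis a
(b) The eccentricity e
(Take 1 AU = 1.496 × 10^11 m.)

Convert to SI: rₚ = 0.02225 AU = 3.3286e+09 m; rₐ = 0.1372 AU = 2.05251e+10 m.
(a) a = (rₚ + rₐ) / 2 = (3.3286e+09 + 2.05251e+10) / 2 ≈ 1.193e+10 m = 0.07973 AU.
(b) e = (rₐ − rₚ) / (rₐ + rₚ) = (2.05251e+10 − 3.3286e+09) / (2.05251e+10 + 3.3286e+09) ≈ 0.7209.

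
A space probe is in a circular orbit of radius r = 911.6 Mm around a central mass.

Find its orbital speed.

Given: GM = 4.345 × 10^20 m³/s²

Convert to SI: r = 911.6 Mm = 9.116e+08 m.
For a circular orbit, gravity supplies the centripetal force, so v = √(GM / r).
v = √(4.345e+20 / 9.116e+08) m/s ≈ 6.904e+05 m/s = 690.4 km/s.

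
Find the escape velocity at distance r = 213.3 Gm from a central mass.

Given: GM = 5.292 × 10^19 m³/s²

Convert to SI: r = 213.3 Gm = 2.133e+11 m.
Escape velocity comes from setting total energy to zero: ½v² − GM/r = 0 ⇒ v_esc = √(2GM / r).
v_esc = √(2 · 5.292e+19 / 2.133e+11) m/s ≈ 2.228e+04 m/s = 22.28 km/s.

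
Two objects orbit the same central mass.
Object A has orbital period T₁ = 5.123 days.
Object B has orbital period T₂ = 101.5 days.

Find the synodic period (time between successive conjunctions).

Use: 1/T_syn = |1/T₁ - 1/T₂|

Convert to SI: T₁ = 5.123 days = 442627 s; T₂ = 101.5 days = 8.7696e+06 s.
T_syn = |T₁ · T₂ / (T₁ − T₂)|.
T_syn = |442627 · 8.7696e+06 / (442627 − 8.7696e+06)| s ≈ 4.662e+05 s = 5.395 days.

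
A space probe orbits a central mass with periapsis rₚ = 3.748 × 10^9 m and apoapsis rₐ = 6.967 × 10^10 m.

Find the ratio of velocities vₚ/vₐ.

Conservation of angular momentum gives rₚvₚ = rₐvₐ, so vₚ/vₐ = rₐ/rₚ.
vₚ/vₐ = 6.967e+10 / 3.748e+09 ≈ 18.59.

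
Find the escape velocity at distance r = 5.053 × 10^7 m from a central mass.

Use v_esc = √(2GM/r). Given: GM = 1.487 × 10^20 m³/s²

Escape velocity comes from setting total energy to zero: ½v² − GM/r = 0 ⇒ v_esc = √(2GM / r).
v_esc = √(2 · 1.487e+20 / 5.053e+07) m/s ≈ 2.426e+06 m/s = 2426 km/s.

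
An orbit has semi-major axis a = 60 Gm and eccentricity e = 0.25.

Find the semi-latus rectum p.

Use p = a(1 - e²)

Convert to SI: a = 60 Gm = 6e+10 m.
p = a (1 − e²).
p = 6e+10 · (1 − (0.25)²) = 6e+10 · 0.9375 ≈ 5.625e+10 m = 56.25 Gm.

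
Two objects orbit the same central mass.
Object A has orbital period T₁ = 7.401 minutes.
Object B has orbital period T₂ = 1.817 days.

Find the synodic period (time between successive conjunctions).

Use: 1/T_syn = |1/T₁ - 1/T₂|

Convert to SI: T₁ = 7.401 minutes = 444.06 s; T₂ = 1.817 days = 156989 s.
T_syn = |T₁ · T₂ / (T₁ − T₂)|.
T_syn = |444.06 · 156989 / (444.06 − 156989)| s ≈ 445.3 s = 7.422 minutes.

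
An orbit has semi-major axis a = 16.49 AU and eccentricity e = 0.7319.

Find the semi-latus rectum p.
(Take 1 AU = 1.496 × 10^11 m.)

Convert to SI: a = 16.49 AU = 2.4669e+12 m.
p = a (1 − e²).
p = 2.4669e+12 · (1 − (0.7319)²) = 2.4669e+12 · 0.464322 ≈ 1.145e+12 m = 7.657 AU.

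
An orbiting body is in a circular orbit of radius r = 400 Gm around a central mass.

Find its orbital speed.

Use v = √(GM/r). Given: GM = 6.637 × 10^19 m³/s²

Convert to SI: r = 400 Gm = 4e+11 m.
For a circular orbit, gravity supplies the centripetal force, so v = √(GM / r).
v = √(6.637e+19 / 4e+11) m/s ≈ 1.288e+04 m/s = 12.88 km/s.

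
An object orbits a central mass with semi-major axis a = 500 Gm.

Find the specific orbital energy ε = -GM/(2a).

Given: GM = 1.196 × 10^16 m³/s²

Convert to SI: a = 500 Gm = 5e+11 m.
ε = −GM / (2a).
ε = −1.196e+16 / (2 · 5e+11) J/kg ≈ -1.196e+04 J/kg = -11.96 kJ/kg.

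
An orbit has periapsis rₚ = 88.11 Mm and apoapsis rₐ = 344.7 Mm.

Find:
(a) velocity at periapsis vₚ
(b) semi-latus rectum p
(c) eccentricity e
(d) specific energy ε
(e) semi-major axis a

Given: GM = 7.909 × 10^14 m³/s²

Convert to SI: rₚ = 88.11 Mm = 8.811e+07 m; rₐ = 344.7 Mm = 3.447e+08 m.
(a) With a = (rₚ + rₐ)/2 = 2.16405e+08 m, vₚ = √(GM (2/rₚ − 1/a)) = √(7.909e+14 · (2/8.811e+07 − 1/2.16405e+08)) m/s ≈ 3781 m/s
(b) From a = (rₚ + rₐ)/2 = 2.16405e+08 m and e = (rₐ − rₚ)/(rₐ + rₚ) = 0.592847, p = a(1 − e²) = 2.16405e+08 · (1 − (0.592847)²) ≈ 1.403e+08 m
(c) e = (rₐ − rₚ)/(rₐ + rₚ) = (3.447e+08 − 8.811e+07)/(3.447e+08 + 8.811e+07) ≈ 0.5928
(d) With a = (rₚ + rₐ)/2 = 2.16405e+08 m, ε = −GM/(2a) = −7.909e+14/(2 · 2.16405e+08) J/kg ≈ -1.827e+06 J/kg
(e) a = (rₚ + rₐ)/2 = (8.811e+07 + 3.447e+08)/2 ≈ 2.164e+08 m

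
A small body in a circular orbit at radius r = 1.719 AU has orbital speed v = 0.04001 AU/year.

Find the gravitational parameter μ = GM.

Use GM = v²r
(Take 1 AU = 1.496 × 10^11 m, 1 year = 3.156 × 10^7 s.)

Convert to SI: r = 1.719 AU = 2.57162e+11 m; v = 0.04001 AU/year = 189.654 m/s.
For a circular orbit v² = GM/r, so GM = v² · r.
GM = (189.654)² · 2.57162e+11 m³/s² ≈ 9.25e+15 m³/s² = 9.25 × 10^15 m³/s².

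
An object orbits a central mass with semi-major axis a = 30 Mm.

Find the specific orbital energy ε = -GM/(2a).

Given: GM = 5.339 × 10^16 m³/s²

Convert to SI: a = 30 Mm = 3e+07 m.
ε = −GM / (2a).
ε = −5.339e+16 / (2 · 3e+07) J/kg ≈ -8.898e+08 J/kg = -889.8 MJ/kg.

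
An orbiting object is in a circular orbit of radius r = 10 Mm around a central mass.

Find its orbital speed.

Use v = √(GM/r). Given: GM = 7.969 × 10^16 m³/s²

Convert to SI: r = 10 Mm = 1e+07 m.
For a circular orbit, gravity supplies the centripetal force, so v = √(GM / r).
v = √(7.969e+16 / 1e+07) m/s ≈ 8.927e+04 m/s = 89.27 km/s.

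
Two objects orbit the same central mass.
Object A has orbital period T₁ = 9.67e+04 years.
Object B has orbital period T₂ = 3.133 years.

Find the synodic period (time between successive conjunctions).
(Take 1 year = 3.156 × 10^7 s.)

Convert to SI: T₁ = 9.67e+04 years = 3.05185e+12 s; T₂ = 3.133 years = 9.88775e+07 s.
T_syn = |T₁ · T₂ / (T₁ − T₂)|.
T_syn = |3.05185e+12 · 9.88775e+07 / (3.05185e+12 − 9.88775e+07)| s ≈ 9.888e+07 s = 3.133 years.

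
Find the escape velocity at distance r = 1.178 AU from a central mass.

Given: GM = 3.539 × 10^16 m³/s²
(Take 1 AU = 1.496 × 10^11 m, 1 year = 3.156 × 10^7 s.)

Convert to SI: r = 1.178 AU = 1.76229e+11 m.
Escape velocity comes from setting total energy to zero: ½v² − GM/r = 0 ⇒ v_esc = √(2GM / r).
v_esc = √(2 · 3.539e+16 / 1.76229e+11) m/s ≈ 633.7 m/s = 0.1337 AU/year.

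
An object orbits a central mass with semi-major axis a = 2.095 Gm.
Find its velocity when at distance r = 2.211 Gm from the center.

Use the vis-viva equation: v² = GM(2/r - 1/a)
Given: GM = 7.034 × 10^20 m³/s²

Convert to SI: a = 2.095 Gm = 2.095e+09 m; r = 2.211 Gm = 2.211e+09 m.
Vis-viva: v = √(GM · (2/r − 1/a)).
2/r − 1/a = 2/2.211e+09 − 1/2.095e+09 = 4.27241e-10 m⁻¹.
v = √(7.034e+20 · 4.27241e-10) m/s ≈ 5.482e+05 m/s = 548.2 km/s.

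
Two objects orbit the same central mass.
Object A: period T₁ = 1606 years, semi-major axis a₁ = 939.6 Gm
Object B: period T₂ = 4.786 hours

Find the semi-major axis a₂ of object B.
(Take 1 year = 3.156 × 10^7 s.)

Convert to SI: T₁ = 1606 years = 5.06854e+10 s; a₁ = 939.6 Gm = 9.396e+11 m; T₂ = 4.786 hours = 17229.6 s.
Kepler's third law: (T₁/T₂)² = (a₁/a₂)³ ⇒ a₂ = a₁ · (T₂/T₁)^(2/3).
T₂/T₁ = 17229.6 / 5.06854e+10 = 3.39932e-07.
a₂ = 9.396e+11 · (3.39932e-07)^(2/3) m ≈ 4.577e+07 m = 45.77 Mm.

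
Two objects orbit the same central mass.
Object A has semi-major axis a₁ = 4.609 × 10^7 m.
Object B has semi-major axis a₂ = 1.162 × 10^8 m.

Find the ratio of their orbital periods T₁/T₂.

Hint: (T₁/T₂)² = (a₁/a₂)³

From Kepler's third law, (T₁/T₂)² = (a₁/a₂)³, so T₁/T₂ = (a₁/a₂)^(3/2).
a₁/a₂ = 4.609e+07 / 1.162e+08 = 0.396644.
T₁/T₂ = (0.396644)^(3/2) ≈ 0.2498.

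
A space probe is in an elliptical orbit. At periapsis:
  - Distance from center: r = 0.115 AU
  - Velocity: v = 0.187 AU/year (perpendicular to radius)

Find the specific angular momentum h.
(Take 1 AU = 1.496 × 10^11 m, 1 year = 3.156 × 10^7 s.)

Convert to SI: r = 0.115 AU = 1.7204e+10 m; v = 0.187 AU/year = 886.413 m/s.
With v perpendicular to r, h = r · v.
h = 1.7204e+10 · 886.413 m²/s ≈ 1.525e+13 m²/s.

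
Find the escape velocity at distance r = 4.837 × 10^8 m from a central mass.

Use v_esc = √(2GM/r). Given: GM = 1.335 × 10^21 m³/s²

Escape velocity comes from setting total energy to zero: ½v² − GM/r = 0 ⇒ v_esc = √(2GM / r).
v_esc = √(2 · 1.335e+21 / 4.837e+08) m/s ≈ 2.349e+06 m/s = 2349 km/s.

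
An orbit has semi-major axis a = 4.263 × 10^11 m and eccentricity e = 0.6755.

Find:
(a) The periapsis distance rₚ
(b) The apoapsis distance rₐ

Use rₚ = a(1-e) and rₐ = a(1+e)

(a) rₚ = a(1 − e) = 4.263e+11 · (1 − 0.6755) = 4.263e+11 · 0.3245 ≈ 1.383e+11 m = 1.383 × 10^11 m.
(b) rₐ = a(1 + e) = 4.263e+11 · (1 + 0.6755) = 4.263e+11 · 1.6755 ≈ 7.143e+11 m = 7.143 × 10^11 m.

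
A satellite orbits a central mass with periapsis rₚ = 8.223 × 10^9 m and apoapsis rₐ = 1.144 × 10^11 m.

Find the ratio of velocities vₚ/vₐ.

Conservation of angular momentum gives rₚvₚ = rₐvₐ, so vₚ/vₐ = rₐ/rₚ.
vₚ/vₐ = 1.144e+11 / 8.223e+09 ≈ 13.91.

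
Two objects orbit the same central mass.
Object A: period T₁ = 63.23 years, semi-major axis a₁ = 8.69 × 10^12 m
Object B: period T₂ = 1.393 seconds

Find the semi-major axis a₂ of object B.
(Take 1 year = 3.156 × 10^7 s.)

Convert to SI: T₁ = 63.23 years = 1.99554e+09 s.
Kepler's third law: (T₁/T₂)² = (a₁/a₂)³ ⇒ a₂ = a₁ · (T₂/T₁)^(2/3).
T₂/T₁ = 1.393 / 1.99554e+09 = 6.98057e-10.
a₂ = 8.69e+12 · (6.98057e-10)^(2/3) m ≈ 6.838e+06 m = 6.838 × 10^6 m.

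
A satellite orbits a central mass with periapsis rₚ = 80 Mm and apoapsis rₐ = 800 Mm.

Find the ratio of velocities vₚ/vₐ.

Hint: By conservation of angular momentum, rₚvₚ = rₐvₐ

Convert to SI: rₚ = 80 Mm = 8e+07 m; rₐ = 800 Mm = 8e+08 m.
Conservation of angular momentum gives rₚvₚ = rₐvₐ, so vₚ/vₐ = rₐ/rₚ.
vₚ/vₐ = 8e+08 / 8e+07 ≈ 10.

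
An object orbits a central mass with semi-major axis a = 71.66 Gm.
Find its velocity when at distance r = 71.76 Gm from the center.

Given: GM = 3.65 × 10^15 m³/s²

Convert to SI: a = 71.66 Gm = 7.166e+10 m; r = 71.76 Gm = 7.176e+10 m.
Vis-viva: v = √(GM · (2/r − 1/a)).
2/r − 1/a = 2/7.176e+10 − 1/7.166e+10 = 1.39159e-11 m⁻¹.
v = √(3.65e+15 · 1.39159e-11) m/s ≈ 225.4 m/s = 225.4 m/s.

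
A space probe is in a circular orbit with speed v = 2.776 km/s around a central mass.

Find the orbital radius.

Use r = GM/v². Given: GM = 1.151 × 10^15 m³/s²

Convert to SI: v = 2.776 km/s = 2776 m/s.
For a circular orbit, v² = GM / r, so r = GM / v².
r = 1.151e+15 / (2776)² m ≈ 1.494e+08 m = 149.4 Mm.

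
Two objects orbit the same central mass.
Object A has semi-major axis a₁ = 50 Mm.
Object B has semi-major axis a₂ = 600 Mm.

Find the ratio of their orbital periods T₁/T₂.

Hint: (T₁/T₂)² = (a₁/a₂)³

Convert to SI: a₁ = 50 Mm = 5e+07 m; a₂ = 600 Mm = 6e+08 m.
From Kepler's third law, (T₁/T₂)² = (a₁/a₂)³, so T₁/T₂ = (a₁/a₂)^(3/2).
a₁/a₂ = 5e+07 / 6e+08 = 0.0833333.
T₁/T₂ = (0.0833333)^(3/2) ≈ 0.02406.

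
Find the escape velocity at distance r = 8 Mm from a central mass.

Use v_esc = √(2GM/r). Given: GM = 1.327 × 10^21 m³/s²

Convert to SI: r = 8 Mm = 8e+06 m.
Escape velocity comes from setting total energy to zero: ½v² − GM/r = 0 ⇒ v_esc = √(2GM / r).
v_esc = √(2 · 1.327e+21 / 8e+06) m/s ≈ 1.821e+07 m/s = 1.821e+04 km/s.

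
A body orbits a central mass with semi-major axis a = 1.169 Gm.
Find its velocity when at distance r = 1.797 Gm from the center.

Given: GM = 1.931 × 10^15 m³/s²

Convert to SI: a = 1.169 Gm = 1.169e+09 m; r = 1.797 Gm = 1.797e+09 m.
Vis-viva: v = √(GM · (2/r − 1/a)).
2/r − 1/a = 2/1.797e+09 − 1/1.169e+09 = 2.57534e-10 m⁻¹.
v = √(1.931e+15 · 2.57534e-10) m/s ≈ 705.2 m/s = 705.2 m/s.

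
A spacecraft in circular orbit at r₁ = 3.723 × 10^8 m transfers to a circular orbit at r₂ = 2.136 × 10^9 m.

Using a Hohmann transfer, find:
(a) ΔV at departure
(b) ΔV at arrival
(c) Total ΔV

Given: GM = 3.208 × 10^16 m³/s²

Transfer semi-major axis: a_t = (r₁ + r₂)/2 = (3.723e+08 + 2.136e+09)/2 = 1.25415e+09 m.
Circular speeds: v₁ = √(GM/r₁) = 9282.62 m/s, v₂ = √(GM/r₂) = 3875.4 m/s.
Transfer speeds (vis-viva v² = GM(2/r − 1/a_t)): v₁ᵗ = 12114.3 m/s, v₂ᵗ = 2111.49 m/s.
(a) ΔV₁ = |v₁ᵗ − v₁| ≈ 2832 m/s = 2.832 km/s.
(b) ΔV₂ = |v₂ − v₂ᵗ| ≈ 1764 m/s = 1.764 km/s.
(c) ΔV_total = ΔV₁ + ΔV₂ ≈ 4596 m/s = 4.596 km/s.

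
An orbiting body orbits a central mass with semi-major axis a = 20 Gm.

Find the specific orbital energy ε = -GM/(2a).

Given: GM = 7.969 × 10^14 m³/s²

Convert to SI: a = 20 Gm = 2e+10 m.
ε = −GM / (2a).
ε = −7.969e+14 / (2 · 2e+10) J/kg ≈ -1.992e+04 J/kg = -19.92 kJ/kg.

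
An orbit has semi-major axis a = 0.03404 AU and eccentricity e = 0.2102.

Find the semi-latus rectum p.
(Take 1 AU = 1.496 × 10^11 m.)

Convert to SI: a = 0.03404 AU = 5.09238e+09 m.
p = a (1 − e²).
p = 5.09238e+09 · (1 − (0.2102)²) = 5.09238e+09 · 0.955816 ≈ 4.867e+09 m = 0.03254 AU.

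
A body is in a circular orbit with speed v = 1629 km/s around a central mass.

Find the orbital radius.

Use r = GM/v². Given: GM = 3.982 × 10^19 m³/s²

Convert to SI: v = 1629 km/s = 1.629e+06 m/s.
For a circular orbit, v² = GM / r, so r = GM / v².
r = 3.982e+19 / (1.629e+06)² m ≈ 1.501e+07 m = 15.01 Mm.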